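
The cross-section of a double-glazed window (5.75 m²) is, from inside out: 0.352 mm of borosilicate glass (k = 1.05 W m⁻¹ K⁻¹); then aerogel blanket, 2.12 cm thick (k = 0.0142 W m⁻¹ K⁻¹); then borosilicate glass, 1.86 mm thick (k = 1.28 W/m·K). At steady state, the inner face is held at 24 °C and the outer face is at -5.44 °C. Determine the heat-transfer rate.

Q = 113 W

Treat each layer as a resistance in series:
  R_borosilicate glass = L/(kA) = 3.52×10^-4/(1.05·5.75) = 5.830×10^-5 K/W
  R_aerogel blanket = L/(kA) = 0.0212/(0.0142·5.75) = 0.2596 K/W
  R_borosilicate glass = L/(kA) = 0.00186/(1.28·5.75) = 2.527×10^-4 K/W
ΣR = 5.830×10^-5 + 0.2596 + 2.527×10^-4 = 0.2599 K/W
Q = ΔT/ΣR = (24 °C − -5.44 °C)/0.2599 = 113 W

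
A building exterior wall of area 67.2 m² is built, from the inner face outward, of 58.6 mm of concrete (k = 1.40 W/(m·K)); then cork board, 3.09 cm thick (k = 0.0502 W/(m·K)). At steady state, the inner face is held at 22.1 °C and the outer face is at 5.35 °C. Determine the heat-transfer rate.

Q = 1710 W

Series thermal resistances, inner to outer:
  R_concrete = L/(kA) = 0.0586/(1.40·67.2) = 6.229×10^-4 K/W
  R_cork board = L/(kA) = 0.0309/(0.0502·67.2) = 0.009160 K/W
ΣR = 6.229×10^-4 + 0.009160 = 0.009783 K/W
Q = ΔT/ΣR = (22.1 °C − 5.35 °C)/0.009783 = 1710 W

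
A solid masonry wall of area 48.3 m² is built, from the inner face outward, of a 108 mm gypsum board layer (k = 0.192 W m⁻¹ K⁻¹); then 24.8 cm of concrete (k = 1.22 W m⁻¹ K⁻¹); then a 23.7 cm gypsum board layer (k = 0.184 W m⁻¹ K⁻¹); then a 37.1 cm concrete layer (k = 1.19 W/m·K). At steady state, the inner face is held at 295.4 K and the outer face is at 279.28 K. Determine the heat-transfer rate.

Treat each layer as a resistance in series:
  R_gypsum board = L/(kA) = 0.108/(0.192·48.3) = 0.01165 K/W
  R_concrete = L/(kA) = 0.248/(1.22·48.3) = 0.004209 K/W
  R_gypsum board = L/(kA) = 0.237/(0.184·48.3) = 0.02667 K/W
  R_concrete = L/(kA) = 0.371/(1.19·48.3) = 0.006455 K/W
ΣR = 0.01165 + 0.004209 + 0.02667 + 0.006455 = 0.04898 K/W
Q = ΔT/ΣR = (295.4 K − 279.28 K)/0.04898 = 329 W

Q = 329 W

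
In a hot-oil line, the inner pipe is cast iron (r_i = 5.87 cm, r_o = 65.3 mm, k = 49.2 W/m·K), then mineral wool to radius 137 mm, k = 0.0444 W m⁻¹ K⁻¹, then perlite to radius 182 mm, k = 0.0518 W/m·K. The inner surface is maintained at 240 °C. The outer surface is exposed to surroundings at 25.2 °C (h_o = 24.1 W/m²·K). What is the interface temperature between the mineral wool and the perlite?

Treat each layer as a resistance in series:
  R'_cast iron = ln(0.0653/0.0587)/(2πk) = 0.1066/(2π·49.2) = 3.447×10^-4 m·K/W
  R'_mineral wool = ln(0.137/0.0653)/(2πk) = 0.7410/(2π·0.0444) = 2.656 m·K/W
  R'_perlite = ln(0.182/0.137)/(2πk) = 0.2840/(2π·0.0518) = 0.8727 m·K/W
  R'_conv,out = 1/(2πr h) = 1/(2π·0.182·24.1) = 0.03629 m·K/W
ΣR = 3.447×10^-4 + 2.656 + 0.8727 + 0.03629 = 3.565 m·K/W
Q' = ΔT/ΣR = (240 °C − 25.2 °C)/3.565 = 60.25 W/m
From the inner boundary to the mineral wool/perlite interface, ΣR_partial = 2.656 m·K/W.
T_interface = T_in − Q'·ΣR_partial = 240 °C − (60.25)(2.656) = 80.0 °C

T = 80.0 °C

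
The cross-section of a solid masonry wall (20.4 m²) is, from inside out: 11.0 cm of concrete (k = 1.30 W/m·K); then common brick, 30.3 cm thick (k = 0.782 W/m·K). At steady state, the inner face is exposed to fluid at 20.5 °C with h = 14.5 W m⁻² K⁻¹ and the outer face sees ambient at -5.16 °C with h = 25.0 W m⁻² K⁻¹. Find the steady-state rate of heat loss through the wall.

Q = 901 W

Treat each layer as a resistance in series:
  R_conv,in = 1/(hA) = 1/(14.5·20.4) = 0.003381 K/W
  R_concrete = L/(kA) = 0.110/(1.30·20.4) = 0.004148 K/W
  R_common brick = L/(kA) = 0.303/(0.782·20.4) = 0.01899 K/W
  R_conv,out = 1/(hA) = 1/(25.0·20.4) = 0.001961 K/W
ΣR = 0.003381 + 0.004148 + 0.01899 + 0.001961 = 0.02848 K/W
Q = ΔT/ΣR = (20.5 °C − -5.16 °C)/0.02848 = 901 W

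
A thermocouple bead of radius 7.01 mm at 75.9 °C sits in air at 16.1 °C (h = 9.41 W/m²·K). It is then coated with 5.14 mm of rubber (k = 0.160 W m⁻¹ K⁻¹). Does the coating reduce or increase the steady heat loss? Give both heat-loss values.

Critical radius for a sphere: r_cr = 2k/h = 0.0340 m = 3.40 cm.
Outer radius after coating: r₂ = 0.00701 + 0.00514 = 0.01215 m.
Since r₁ < r_cr and r₂ ≤ r_cr, the coating moves toward the maximum at r_cr — heat loss rises.
Bare: R = 1/(4πr₁²h) = 172.1 K/W; Q = 59.8/172.1 = 0.347 W.
Coated: R = R_cond + R_conv = 87.30 K/W; Q = 59.8/87.30 = 0.685 W.

increases: 0.347 → 0.685 W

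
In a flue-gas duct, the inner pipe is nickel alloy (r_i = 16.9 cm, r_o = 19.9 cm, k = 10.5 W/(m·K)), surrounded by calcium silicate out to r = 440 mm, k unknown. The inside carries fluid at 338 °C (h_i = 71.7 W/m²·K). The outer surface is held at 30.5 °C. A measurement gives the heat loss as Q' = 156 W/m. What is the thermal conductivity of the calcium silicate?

k = 0.0646 W/m·K

ΣR = ΔT/Q' = |338 − 30.5|/156 = 1.971 m·K/W
Known resistances:
  R'_conv,in = 1/(2πr h) = 1/(2π·0.169·71.7) = 0.01313 m·K/W
  R'_nickel alloy = ln(0.199/0.169)/(2πk) = 0.1634/(2π·10.5) = 0.002477 m·K/W
R_calcium silicate = ΣR − ΣR_known = 1.971 − 0.01561 = 1.955 m·K/W
ln(r₂/r₁)/(2πk) = 1.955 ⇒ k = 0.7935/(2π·1.955) = 0.0646 W/m·K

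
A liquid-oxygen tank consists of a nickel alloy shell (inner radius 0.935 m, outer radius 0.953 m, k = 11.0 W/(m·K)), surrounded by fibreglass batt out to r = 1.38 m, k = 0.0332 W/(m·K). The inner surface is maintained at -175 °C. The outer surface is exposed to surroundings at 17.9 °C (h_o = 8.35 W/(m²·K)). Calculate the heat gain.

Q = 246 W

Resistance network (inner→outer):
  R_nickel alloy = (1/0.935 − 1/0.953)/(4πk) = 0.02020/(4π·11.0) = 1.461×10^-4 K/W
  R_fibreglass batt = (1/0.953 − 1/1.38)/(4πk) = 0.3247/(4π·0.0332) = 0.7782 K/W
  R_conv,out = 1/(4πr²h) = 1/(4π·1.38²·8.35) = 0.005004 K/W
ΣR = 1.461×10^-4 + 0.7782 + 0.005004 = 0.7834 K/W
Q = ΔT/ΣR = (-175 °C − 17.9 °C)/0.7834 = -246 W
(Negative Q ⇒ heat flows inward; heat gain = 246 W.)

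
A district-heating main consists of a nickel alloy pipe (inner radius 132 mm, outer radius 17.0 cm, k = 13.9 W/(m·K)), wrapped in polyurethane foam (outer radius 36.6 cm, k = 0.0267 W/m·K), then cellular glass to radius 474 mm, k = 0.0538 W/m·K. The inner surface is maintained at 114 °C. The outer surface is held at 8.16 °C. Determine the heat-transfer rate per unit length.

Series thermal resistances, inner to outer:
  R'_nickel alloy = ln(0.170/0.132)/(2πk) = 0.2530/(2π·13.9) = 0.002897 m·K/W
  R'_polyurethane foam = ln(0.366/0.170)/(2πk) = 0.7668/(2π·0.0267) = 4.571 m·K/W
  R'_cellular glass = ln(0.474/0.366)/(2πk) = 0.2586/(2π·0.0538) = 0.7649 m·K/W
ΣR = 0.002897 + 4.571 + 0.7649 = 5.339 m·K/W
Q' = ΔT/ΣR = (114 °C − 8.16 °C)/5.339 = 19.8 W/m

Q' = 19.8 W/m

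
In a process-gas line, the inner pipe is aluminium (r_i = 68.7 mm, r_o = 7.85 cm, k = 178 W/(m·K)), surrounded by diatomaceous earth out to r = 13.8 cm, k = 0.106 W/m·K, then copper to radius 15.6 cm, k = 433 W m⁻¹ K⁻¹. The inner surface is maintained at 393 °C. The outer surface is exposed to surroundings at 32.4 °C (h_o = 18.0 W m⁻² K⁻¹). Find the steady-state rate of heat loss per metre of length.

Q' = 399 W/m

Treat each layer as a resistance in series:
  R'_aluminium = ln(0.0785/0.0687)/(2πk) = 0.1333/(2π·178) = 1.192×10^-4 m·K/W
  R'_diatomaceous earth = ln(0.138/0.0785)/(2πk) = 0.5642/(2π·0.106) = 0.8471 m·K/W
  R'_copper = ln(0.156/0.138)/(2πk) = 0.1226/(2π·433) = 4.506×10^-5 m·K/W
  R'_conv,out = 1/(2πr h) = 1/(2π·0.156·18.0) = 0.05668 m·K/W
ΣR = 1.192×10^-4 + 0.8471 + 4.506×10^-5 + 0.05668 = 0.9039 m·K/W
Q' = ΔT/ΣR = (393 °C − 32.4 °C)/0.9039 = 399 W/m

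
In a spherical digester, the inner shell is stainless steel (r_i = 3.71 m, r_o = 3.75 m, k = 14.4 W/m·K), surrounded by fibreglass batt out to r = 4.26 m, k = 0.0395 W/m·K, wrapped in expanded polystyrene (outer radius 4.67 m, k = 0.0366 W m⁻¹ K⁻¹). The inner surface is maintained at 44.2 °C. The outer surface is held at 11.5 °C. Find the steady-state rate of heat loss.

Q = 300 W

Resistance network (inner→outer):
  R_stainless steel = (1/3.71 − 1/3.75)/(4πk) = 0.002875/(4π·14.4) = 1.589×10^-5 K/W
  R_fibreglass batt = (1/3.75 − 1/4.26)/(4πk) = 0.03192/(4π·0.0395) = 0.06432 K/W
  R_expanded polystyrene = (1/4.26 − 1/4.67)/(4πk) = 0.02061/(4π·0.0366) = 0.04481 K/W
ΣR = 1.589×10^-5 + 0.06432 + 0.04481 = 0.1091 K/W
Q = ΔT/ΣR = (44.2 °C − 11.5 °C)/0.1091 = 300 W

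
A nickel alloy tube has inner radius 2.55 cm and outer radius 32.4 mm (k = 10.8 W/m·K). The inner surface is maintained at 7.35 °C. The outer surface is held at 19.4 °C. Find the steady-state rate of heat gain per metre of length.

Q' = 3.41 kW/m

Q' = 2πk·ΔT/ln(r₂/r₁) = 2π × 10.8 × 12.05 / ln(0.0324/0.0255) = 3410 W/m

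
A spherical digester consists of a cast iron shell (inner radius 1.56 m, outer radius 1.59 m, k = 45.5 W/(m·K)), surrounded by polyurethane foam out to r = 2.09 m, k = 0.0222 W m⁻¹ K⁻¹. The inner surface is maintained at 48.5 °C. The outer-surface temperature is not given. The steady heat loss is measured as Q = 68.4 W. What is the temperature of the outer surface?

Series resistances:
  R_cast iron = (1/1.56 − 1/1.59)/(4πk) = 0.01209/(4π·45.5) = 2.115×10^-5 K/W
  R_polyurethane foam = (1/1.59 − 1/2.09)/(4πk) = 0.1505/(4π·0.0222) = 0.5393 K/W
ΣR = 0.5394 K/W
ΔT = Q·ΣR = 68.4 × 0.5394 = 36.89 K
Heat flows outward, so T_out = T_in − ΔT = 48.5 − 36.89 = 11.6 °C

T_out = 11.6 °C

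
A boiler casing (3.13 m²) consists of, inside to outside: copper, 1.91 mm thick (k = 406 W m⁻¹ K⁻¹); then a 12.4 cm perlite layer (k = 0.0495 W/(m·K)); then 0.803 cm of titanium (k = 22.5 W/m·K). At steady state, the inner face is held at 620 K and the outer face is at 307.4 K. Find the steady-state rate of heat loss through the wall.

Series thermal resistances, inner to outer:
  R_copper = L/(kA) = 0.00191/(406·3.13) = 1.503×10^-6 K/W
  R_perlite = L/(kA) = 0.124/(0.0495·3.13) = 0.8003 K/W
  R_titanium = L/(kA) = 0.00803/(22.5·3.13) = 1.140×10^-4 K/W
ΣR = 1.503×10^-6 + 0.8003 + 1.140×10^-4 = 0.8004 K/W
Q = ΔT/ΣR = (620 K − 307.4 K)/0.8004 = 391 W

Q = 391 W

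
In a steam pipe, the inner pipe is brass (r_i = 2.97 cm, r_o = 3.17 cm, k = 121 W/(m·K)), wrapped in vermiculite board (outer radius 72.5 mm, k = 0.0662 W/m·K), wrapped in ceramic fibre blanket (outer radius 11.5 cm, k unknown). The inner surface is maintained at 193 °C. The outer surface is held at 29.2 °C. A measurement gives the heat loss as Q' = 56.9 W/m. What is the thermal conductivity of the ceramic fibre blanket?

k = 0.0825 W/m·K

ΣR = ΔT/Q' = |193 − 29.2|/56.9 = 2.879 m·K/W
Known resistances:
  R'_brass = ln(0.0317/0.0297)/(2πk) = 0.06517/(2π·121) = 8.572×10^-5 m·K/W
  R'_vermiculite board = ln(0.0725/0.0317)/(2πk) = 0.8273/(2π·0.0662) = 1.989 m·K/W
R_ceramic fibre blanket = ΣR − ΣR_known = 2.879 − 1.989 = 0.8900 m·K/W
ln(r₂/r₁)/(2πk) = 0.8900 ⇒ k = 0.4613/(2π·0.8900) = 0.0825 W/m·K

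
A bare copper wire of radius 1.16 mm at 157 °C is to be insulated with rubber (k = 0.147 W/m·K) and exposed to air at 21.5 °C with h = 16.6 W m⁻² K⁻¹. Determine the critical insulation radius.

r_cr = 0.886 cm

For a cylinder, r_cr = k_ins/h = 0.147/16.6 = 0.00886 m = 0.886 cm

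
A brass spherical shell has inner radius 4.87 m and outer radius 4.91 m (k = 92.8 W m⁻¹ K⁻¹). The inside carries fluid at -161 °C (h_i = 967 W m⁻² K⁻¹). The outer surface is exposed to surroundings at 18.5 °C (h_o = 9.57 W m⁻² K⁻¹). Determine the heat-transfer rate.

Resistance network (inner→outer):
  R_conv,in = 1/(4πr²h) = 1/(4π·4.87²·967) = 3.470×10^-6 K/W
  R_brass = (1/4.87 − 1/4.91)/(4πk) = 0.001673/(4π·92.8) = 1.434×10^-6 K/W
  R_conv,out = 1/(4πr²h) = 1/(4π·4.91²·9.57) = 3.449×10^-4 K/W
ΣR = 3.470×10^-6 + 1.434×10^-6 + 3.449×10^-4 = 3.498×10^-4 K/W
Q = ΔT/ΣR = (-161 °C − 18.5 °C)/3.498×10^-4 = -5.13×10^5 W
(Negative Q ⇒ heat flows inward; heat gain = 5.13×10^5 W.)

Q = 5.13×10^5 W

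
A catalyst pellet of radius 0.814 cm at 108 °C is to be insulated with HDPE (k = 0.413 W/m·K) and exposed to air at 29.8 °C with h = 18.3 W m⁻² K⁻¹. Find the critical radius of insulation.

For a sphere, r_cr = 2k_ins/h = 2·0.413/18.3 = 0.0451 m = 4.51 cm

r_cr = 4.51 cm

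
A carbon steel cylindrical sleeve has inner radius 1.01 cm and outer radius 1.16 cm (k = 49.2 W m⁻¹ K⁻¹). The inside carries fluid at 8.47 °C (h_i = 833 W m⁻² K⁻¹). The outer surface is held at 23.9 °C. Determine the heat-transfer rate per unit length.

Q' = 797 W/m

Treat each layer as a resistance in series:
  R'_conv,in = 1/(2πr h) = 1/(2π·0.0101·833) = 0.01892 m·K/W
  R'_carbon steel = ln(0.0116/0.0101)/(2πk) = 0.1385/(2π·49.2) = 4.479×10^-4 m·K/W
ΣR = 0.01892 + 4.479×10^-4 = 0.01937 m·K/W
Q' = ΔT/ΣR = (8.47 °C − 23.9 °C)/0.01937 = -797 W/m
(Negative Q' ⇒ heat flows inward; heat gain = 797 W/m.)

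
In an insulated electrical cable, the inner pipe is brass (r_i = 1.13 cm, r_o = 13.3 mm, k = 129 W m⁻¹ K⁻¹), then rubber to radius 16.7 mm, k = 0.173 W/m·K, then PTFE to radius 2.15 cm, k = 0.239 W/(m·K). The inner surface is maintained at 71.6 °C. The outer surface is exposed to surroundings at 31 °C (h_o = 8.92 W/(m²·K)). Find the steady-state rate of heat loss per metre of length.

Q' = 33.6 W/m

Series thermal resistances, inner to outer:
  R'_brass = ln(0.0133/0.0113)/(2πk) = 0.1630/(2π·129) = 2.011×10^-4 m·K/W
  R'_rubber = ln(0.0167/0.0133)/(2πk) = 0.2276/(2π·0.173) = 0.2094 m·K/W
  R'_PTFE = ln(0.0215/0.0167)/(2πk) = 0.2526/(2π·0.239) = 0.1682 m·K/W
  R'_conv,out = 1/(2πr h) = 1/(2π·0.0215·8.92) = 0.8299 m·K/W
ΣR = 2.011×10^-4 + 0.2094 + 0.1682 + 0.8299 = 1.208 m·K/W
Q' = ΔT/ΣR = (71.6 °C − 31 °C)/1.208 = 33.6 W/m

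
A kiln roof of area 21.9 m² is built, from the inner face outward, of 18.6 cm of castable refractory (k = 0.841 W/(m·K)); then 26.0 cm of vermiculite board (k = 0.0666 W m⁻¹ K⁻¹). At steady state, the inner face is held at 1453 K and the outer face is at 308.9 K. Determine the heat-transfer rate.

Q = 6.07 kW

Resistance network (inner→outer):
  R_castable refractory = L/(kA) = 0.186/(0.841·21.9) = 0.01010 K/W
  R_vermiculite board = L/(kA) = 0.260/(0.0666·21.9) = 0.1783 K/W
ΣR = 0.01010 + 0.1783 = 0.1884 K/W
Q = ΔT/ΣR = (1453 K − 308.9 K)/0.1884 = 6070 W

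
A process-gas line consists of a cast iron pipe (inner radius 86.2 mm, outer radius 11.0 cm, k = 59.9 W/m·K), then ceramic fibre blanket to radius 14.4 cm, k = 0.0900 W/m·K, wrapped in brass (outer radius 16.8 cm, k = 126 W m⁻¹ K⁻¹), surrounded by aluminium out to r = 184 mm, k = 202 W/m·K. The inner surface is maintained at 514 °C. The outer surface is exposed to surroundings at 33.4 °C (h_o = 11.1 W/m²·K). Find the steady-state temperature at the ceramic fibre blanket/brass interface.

T = 101 °C

Treat each layer as a resistance in series:
  R'_cast iron = ln(0.110/0.0862)/(2πk) = 0.2438/(2π·59.9) = 6.478×10^-4 m·K/W
  R'_ceramic fibre blanket = ln(0.144/0.110)/(2πk) = 0.2693/(2π·0.0900) = 0.4763 m·K/W
  R'_brass = ln(0.168/0.144)/(2πk) = 0.1542/(2π·126) = 1.947×10^-4 m·K/W
  R'_aluminium = ln(0.184/0.168)/(2πk) = 0.09097/(2π·202) = 7.168×10^-5 m·K/W
  R'_conv,out = 1/(2πr h) = 1/(2π·0.184·11.1) = 0.07793 m·K/W
ΣR = 6.478×10^-4 + 0.4763 + 1.947×10^-4 + 7.168×10^-5 + 0.07793 = 0.5551 m·K/W
Q' = ΔT/ΣR = (514 °C − 33.4 °C)/0.5551 = 865.8 W/m
From the inner boundary to the ceramic fibre blanket/brass interface, ΣR_partial = 0.4769 m·K/W.
T_interface = T_in − Q'·ΣR_partial = 514 °C − (865.8)(0.4769) = 101 °C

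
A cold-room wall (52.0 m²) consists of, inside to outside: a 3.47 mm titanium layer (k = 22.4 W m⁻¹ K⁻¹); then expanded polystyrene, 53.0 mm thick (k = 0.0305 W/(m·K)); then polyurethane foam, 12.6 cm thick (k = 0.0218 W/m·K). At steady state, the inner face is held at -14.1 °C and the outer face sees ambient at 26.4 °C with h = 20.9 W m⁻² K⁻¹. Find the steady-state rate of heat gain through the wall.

Q = 278 W

Resistance network (inner→outer):
  R_titanium = L/(kA) = 0.00347/(22.4·52.0) = 2.979×10^-6 K/W
  R_expanded polystyrene = L/(kA) = 0.0530/(0.0305·52.0) = 0.03342 K/W
  R_polyurethane foam = L/(kA) = 0.126/(0.0218·52.0) = 0.1112 K/W
  R_conv,out = 1/(hA) = 1/(20.9·52.0) = 9.201×10^-4 K/W
ΣR = 2.979×10^-6 + 0.03342 + 0.1112 + 9.201×10^-4 = 0.1455 K/W
Q = ΔT/ΣR = (-14.1 °C − 26.4 °C)/0.1455 = -278 W
(Negative Q ⇒ heat flows inward; heat gain = 278 W.)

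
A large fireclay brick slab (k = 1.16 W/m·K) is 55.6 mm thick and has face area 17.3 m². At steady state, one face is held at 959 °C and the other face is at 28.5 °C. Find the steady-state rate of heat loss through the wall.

Q = 336 kW

Q = kA·ΔT/L = 1.16 × 17.3 × |959 °C − 28.5 °C| / 0.0556 = 3.36×10^5 W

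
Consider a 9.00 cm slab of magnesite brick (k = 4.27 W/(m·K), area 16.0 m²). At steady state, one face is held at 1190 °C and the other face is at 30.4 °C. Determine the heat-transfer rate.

Q = 8.80×10^5 W

Q = kA·ΔT/L = 4.27 × 16.0 × |1190 °C − 30.4 °C| / 0.0900 = 8.80×10^5 W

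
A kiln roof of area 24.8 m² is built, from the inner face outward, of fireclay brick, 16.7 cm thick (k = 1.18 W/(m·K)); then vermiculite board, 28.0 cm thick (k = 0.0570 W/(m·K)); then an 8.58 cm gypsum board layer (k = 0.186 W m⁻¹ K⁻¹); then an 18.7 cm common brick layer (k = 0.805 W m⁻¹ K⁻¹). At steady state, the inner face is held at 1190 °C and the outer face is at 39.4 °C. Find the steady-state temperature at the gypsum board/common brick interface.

Series thermal resistances, inner to outer:
  R_fireclay brick = L/(kA) = 0.167/(1.18·24.8) = 0.005707 K/W
  R_vermiculite board = L/(kA) = 0.280/(0.0570·24.8) = 0.1981 K/W
  R_gypsum board = L/(kA) = 0.0858/(0.186·24.8) = 0.01860 K/W
  R_common brick = L/(kA) = 0.187/(0.805·24.8) = 0.009367 K/W
ΣR = 0.005707 + 0.1981 + 0.01860 + 0.009367 = 0.2318 K/W
Q = ΔT/ΣR = (1190 °C − 39.4 °C)/0.2318 = 4964 W
From the inner boundary to the gypsum board/common brick interface, ΣR_partial = 0.2224 K/W.
T_interface = T_in − Q·ΣR_partial = 1190 °C − (4964)(0.2224) = 86 °C

T = 86 °C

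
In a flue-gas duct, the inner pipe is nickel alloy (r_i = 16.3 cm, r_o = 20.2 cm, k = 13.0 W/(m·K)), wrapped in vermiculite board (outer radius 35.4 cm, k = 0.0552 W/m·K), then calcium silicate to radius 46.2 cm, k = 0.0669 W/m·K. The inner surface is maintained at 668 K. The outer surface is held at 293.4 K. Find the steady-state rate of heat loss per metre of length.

Q' = 166 W/m

Series thermal resistances, inner to outer:
  R'_nickel alloy = ln(0.202/0.163)/(2πk) = 0.2145/(2π·13.0) = 0.002626 m·K/W
  R'_vermiculite board = ln(0.354/0.202)/(2πk) = 0.5610/(2π·0.0552) = 1.618 m·K/W
  R'_calcium silicate = ln(0.462/0.354)/(2πk) = 0.2663/(2π·0.0669) = 0.6335 m·K/W
ΣR = 0.002626 + 1.618 + 0.6335 = 2.254 m·K/W
Q' = ΔT/ΣR = (668 K − 293.4 K)/2.254 = 166 W/m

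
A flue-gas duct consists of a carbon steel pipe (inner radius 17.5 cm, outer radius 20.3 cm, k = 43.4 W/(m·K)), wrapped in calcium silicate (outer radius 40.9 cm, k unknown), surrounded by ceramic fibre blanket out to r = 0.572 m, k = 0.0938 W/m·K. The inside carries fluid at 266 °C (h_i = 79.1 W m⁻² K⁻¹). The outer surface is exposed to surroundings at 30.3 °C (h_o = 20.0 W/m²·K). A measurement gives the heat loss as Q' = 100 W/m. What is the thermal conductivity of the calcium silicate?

k = 0.0633 W/m·K

ΣR = ΔT/Q' = |266 − 30.3|/100 = 2.357 m·K/W
Known resistances:
  R'_conv,in = 1/(2πr h) = 1/(2π·0.175·79.1) = 0.01150 m·K/W
  R'_carbon steel = ln(0.203/0.175)/(2πk) = 0.1484/(2π·43.4) = 5.443×10^-4 m·K/W
  R'_ceramic fibre blanket = ln(0.572/0.409)/(2πk) = 0.3354/(2π·0.0938) = 0.5691 m·K/W
  R'_conv,out = 1/(2πr h) = 1/(2π·0.572·20.0) = 0.01391 m·K/W
R_calcium silicate = ΣR − ΣR_known = 2.357 − 0.5951 = 1.762 m·K/W
ln(r₂/r₁)/(2πk) = 1.762 ⇒ k = 0.7005/(2π·1.762) = 0.0633 W/m·K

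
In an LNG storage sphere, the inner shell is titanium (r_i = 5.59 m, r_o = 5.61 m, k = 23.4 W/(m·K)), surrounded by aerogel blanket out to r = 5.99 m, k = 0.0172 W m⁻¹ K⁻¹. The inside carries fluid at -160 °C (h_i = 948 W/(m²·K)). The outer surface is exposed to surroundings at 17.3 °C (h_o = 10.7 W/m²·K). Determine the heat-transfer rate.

Resistance network (inner→outer):
  R_conv,in = 1/(4πr²h) = 1/(4π·5.59²·948) = 2.686×10^-6 K/W
  R_titanium = (1/5.59 − 1/5.61)/(4πk) = 6.378×10^-4/(4π·23.4) = 2.169×10^-6 K/W
  R_aerogel blanket = (1/5.61 − 1/5.99)/(4πk) = 0.01131/(4π·0.0172) = 0.05232 K/W
  R_conv,out = 1/(4πr²h) = 1/(4π·5.99²·10.7) = 2.073×10^-4 K/W
ΣR = 2.686×10^-6 + 2.169×10^-6 + 0.05232 + 2.073×10^-4 = 0.05253 K/W
Q = ΔT/ΣR = (-160 °C − 17.3 °C)/0.05253 = -3380 W
(Negative Q ⇒ heat flows inward; heat gain = 3380 W.)

Q = 3380 W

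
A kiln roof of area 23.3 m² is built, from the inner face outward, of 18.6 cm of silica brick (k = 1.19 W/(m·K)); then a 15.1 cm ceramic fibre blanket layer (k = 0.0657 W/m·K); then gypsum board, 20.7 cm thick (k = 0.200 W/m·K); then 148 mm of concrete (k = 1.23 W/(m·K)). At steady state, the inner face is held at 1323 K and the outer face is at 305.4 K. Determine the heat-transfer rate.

Resistance network (inner→outer):
  R_silica brick = L/(kA) = 0.186/(1.19·23.3) = 0.006708 K/W
  R_ceramic fibre blanket = L/(kA) = 0.151/(0.0657·23.3) = 0.09864 K/W
  R_gypsum board = L/(kA) = 0.207/(0.200·23.3) = 0.04442 K/W
  R_concrete = L/(kA) = 0.148/(1.23·23.3) = 0.005164 K/W
ΣR = 0.006708 + 0.09864 + 0.04442 + 0.005164 = 0.1549 K/W
Q = ΔT/ΣR = (1323 K − 305.4 K)/0.1549 = 6570 W

Q = 6.57 kW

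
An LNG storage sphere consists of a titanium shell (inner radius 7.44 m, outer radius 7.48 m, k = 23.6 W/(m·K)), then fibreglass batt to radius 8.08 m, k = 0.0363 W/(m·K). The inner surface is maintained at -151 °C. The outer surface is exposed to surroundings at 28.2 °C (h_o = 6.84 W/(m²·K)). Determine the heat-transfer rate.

Q = 8.17 kW

Treat each layer as a resistance in series:
  R_titanium = (1/7.44 − 1/7.48)/(4πk) = 7.188×10^-4/(4π·23.6) = 2.424×10^-6 K/W
  R_fibreglass batt = (1/7.48 − 1/8.08)/(4πk) = 0.009927/(4π·0.0363) = 0.02176 K/W
  R_conv,out = 1/(4πr²h) = 1/(4π·8.08²·6.84) = 1.782×10^-4 K/W
ΣR = 2.424×10^-6 + 0.02176 + 1.782×10^-4 = 0.02194 K/W
Q = ΔT/ΣR = (-151 °C − 28.2 °C)/0.02194 = -8170 W
(Negative Q ⇒ heat flows inward; heat gain = 8170 W.)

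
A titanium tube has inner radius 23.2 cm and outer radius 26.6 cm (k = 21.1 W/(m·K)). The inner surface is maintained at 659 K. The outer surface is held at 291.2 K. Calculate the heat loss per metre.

Q' = 357 kW/m

Q' = 2πk·ΔT/ln(r₂/r₁) = 2π × 21.1 × 367.8 / ln(0.266/0.232) = 3.57×10^5 W/m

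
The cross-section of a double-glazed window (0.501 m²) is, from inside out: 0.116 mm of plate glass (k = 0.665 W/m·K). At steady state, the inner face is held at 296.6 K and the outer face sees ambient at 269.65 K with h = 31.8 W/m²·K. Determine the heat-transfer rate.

Treat each layer as a resistance in series:
  R_plate glass = L/(kA) = 1.16×10^-4/(0.665·0.501) = 3.482×10^-4 K/W
  R_conv,out = 1/(hA) = 1/(31.8·0.501) = 0.06277 K/W
ΣR = 3.482×10^-4 + 0.06277 = 0.06312 K/W
Q = ΔT/ΣR = (296.6 K − 269.65 K)/0.06312 = 427 W

Q = 427 W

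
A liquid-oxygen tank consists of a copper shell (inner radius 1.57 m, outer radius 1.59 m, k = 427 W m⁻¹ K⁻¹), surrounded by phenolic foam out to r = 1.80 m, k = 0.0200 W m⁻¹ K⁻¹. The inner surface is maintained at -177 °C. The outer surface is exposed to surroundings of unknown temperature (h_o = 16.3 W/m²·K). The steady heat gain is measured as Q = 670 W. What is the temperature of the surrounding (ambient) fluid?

Sum the resistances:
  R_copper = (1/1.57 − 1/1.59)/(4πk) = 0.008012/(4π·427) = 1.493×10^-6 K/W
  R_phenolic foam = (1/1.59 − 1/1.80)/(4πk) = 0.07338/(4π·0.0200) = 0.2920 K/W
  R_conv,out = 1/(4πr²h) = 1/(4π·1.80²·16.3) = 0.001507 K/W
ΣR = 0.2935 K/W
ΔT = Q·ΣR = 670 × 0.2935 = 196.6 K
Heat flows inward, so T_out = T_in + ΔT = -177 + 196.6 = 19.6 °C

T_out = 19.6 °C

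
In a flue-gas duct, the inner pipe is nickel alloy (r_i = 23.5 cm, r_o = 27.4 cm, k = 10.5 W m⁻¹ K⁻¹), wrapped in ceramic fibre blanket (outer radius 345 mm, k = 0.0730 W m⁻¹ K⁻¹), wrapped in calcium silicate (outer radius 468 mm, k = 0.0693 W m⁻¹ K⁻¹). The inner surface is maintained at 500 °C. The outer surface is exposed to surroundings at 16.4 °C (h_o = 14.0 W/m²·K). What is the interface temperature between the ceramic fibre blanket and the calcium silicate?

Treat each layer as a resistance in series:
  R'_nickel alloy = ln(0.274/0.235)/(2πk) = 0.1535/(2π·10.5) = 0.002327 m·K/W
  R'_ceramic fibre blanket = ln(0.345/0.274)/(2πk) = 0.2304/(2π·0.0730) = 0.5024 m·K/W
  R'_calcium silicate = ln(0.468/0.345)/(2πk) = 0.3049/(2π·0.0693) = 0.7003 m·K/W
  R'_conv,out = 1/(2πr h) = 1/(2π·0.468·14.0) = 0.02429 m·K/W
ΣR = 0.002327 + 0.5024 + 0.7003 + 0.02429 = 1.229 m·K/W
Q' = ΔT/ΣR = (500 °C − 16.4 °C)/1.229 = 393.5 W/m
From the inner boundary to the ceramic fibre blanket/calcium silicate interface, ΣR_partial = 0.5047 m·K/W.
T_interface = T_in − Q'·ΣR_partial = 500 °C − (393.5)(0.5047) = 301 °C

T = 301 °C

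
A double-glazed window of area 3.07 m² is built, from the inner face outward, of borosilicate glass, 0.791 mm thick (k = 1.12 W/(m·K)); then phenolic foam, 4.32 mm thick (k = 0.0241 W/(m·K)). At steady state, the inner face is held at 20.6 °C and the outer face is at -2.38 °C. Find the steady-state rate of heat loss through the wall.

Q = 392 W

Treat each layer as a resistance in series:
  R_borosilicate glass = L/(kA) = 7.91×10^-4/(1.12·3.07) = 2.300×10^-4 K/W
  R_phenolic foam = L/(kA) = 0.00432/(0.0241·3.07) = 0.05839 K/W
ΣR = 2.300×10^-4 + 0.05839 = 0.05862 K/W
Q = ΔT/ΣR = (20.6 °C − -2.38 °C)/0.05862 = 392 W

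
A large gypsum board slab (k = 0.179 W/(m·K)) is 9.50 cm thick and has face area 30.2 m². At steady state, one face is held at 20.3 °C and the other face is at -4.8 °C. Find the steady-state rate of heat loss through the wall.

Q = kA·ΔT/L = 0.179 × 30.2 × |20.3 °C − -4.8 °C| / 0.0950 = 1430 W

Q = 1430 W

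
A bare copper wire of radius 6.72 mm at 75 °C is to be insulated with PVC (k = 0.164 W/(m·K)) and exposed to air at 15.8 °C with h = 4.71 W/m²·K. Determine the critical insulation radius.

For a cylinder, r_cr = k_ins/h = 0.164/4.71 = 0.0348 m = 3.48 cm

r_cr = 3.48 cm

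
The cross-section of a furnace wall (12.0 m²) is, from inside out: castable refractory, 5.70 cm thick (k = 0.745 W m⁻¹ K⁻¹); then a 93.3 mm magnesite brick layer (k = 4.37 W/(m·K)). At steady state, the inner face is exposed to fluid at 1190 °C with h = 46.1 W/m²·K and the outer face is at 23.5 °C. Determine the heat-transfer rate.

Series thermal resistances, inner to outer:
  R_conv,in = 1/(hA) = 1/(46.1·12.0) = 0.001808 K/W
  R_castable refractory = L/(kA) = 0.0570/(0.745·12.0) = 0.006376 K/W
  R_magnesite brick = L/(kA) = 0.0933/(4.37·12.0) = 0.001779 K/W
ΣR = 0.001808 + 0.006376 + 0.001779 = 0.009963 K/W
Q = ΔT/ΣR = (1190 °C − 23.5 °C)/0.009963 = 1.17×10^5 W

Q = 117 kW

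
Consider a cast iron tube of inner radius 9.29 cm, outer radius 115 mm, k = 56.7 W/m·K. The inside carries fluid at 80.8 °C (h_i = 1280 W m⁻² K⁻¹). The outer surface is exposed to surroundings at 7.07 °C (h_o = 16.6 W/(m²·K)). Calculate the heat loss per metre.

Resistance network (inner→outer):
  R'_conv,in = 1/(2πr h) = 1/(2π·0.0929·1280) = 0.001338 m·K/W
  R'_cast iron = ln(0.115/0.0929)/(2πk) = 0.2134/(2π·56.7) = 5.990×10^-4 m·K/W
  R'_conv,out = 1/(2πr h) = 1/(2π·0.115·16.6) = 0.08337 m·K/W
ΣR = 0.001338 + 5.990×10^-4 + 0.08337 = 0.08531 m·K/W
Q' = ΔT/ΣR = (80.8 °C − 7.07 °C)/0.08531 = 864 W/m

Q' = 864 W/m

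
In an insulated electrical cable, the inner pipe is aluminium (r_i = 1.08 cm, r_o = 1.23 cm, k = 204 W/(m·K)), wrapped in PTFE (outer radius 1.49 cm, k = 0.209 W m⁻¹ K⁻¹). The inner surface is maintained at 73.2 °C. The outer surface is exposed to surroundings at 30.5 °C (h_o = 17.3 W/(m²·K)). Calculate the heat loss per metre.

Q' = 55.9 W/m

Series thermal resistances, inner to outer:
  R'_aluminium = ln(0.0123/0.0108)/(2πk) = 0.1301/(2π·204) = 1.015×10^-4 m·K/W
  R'_PTFE = ln(0.0149/0.0123)/(2πk) = 0.1918/(2π·0.209) = 0.1460 m·K/W
  R'_conv,out = 1/(2πr h) = 1/(2π·0.0149·17.3) = 0.6174 m·K/W
ΣR = 1.015×10^-4 + 0.1460 + 0.6174 = 0.7635 m·K/W
Q' = ΔT/ΣR = (73.2 °C − 30.5 °C)/0.7635 = 55.9 W/m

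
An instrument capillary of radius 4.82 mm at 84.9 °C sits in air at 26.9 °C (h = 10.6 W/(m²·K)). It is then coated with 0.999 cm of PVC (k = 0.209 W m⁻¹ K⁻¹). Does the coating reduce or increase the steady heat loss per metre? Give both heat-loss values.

increases: 18.6 → 31.0 W/m

Critical radius for a cylinder: r_cr = k/h = 0.0197 m = 1.97 cm.
Outer radius after coating: r₂ = 0.00482 + 0.00999 = 0.01481 m.
Since r₁ < r_cr and r₂ ≤ r_cr, the coating moves toward the maximum at r_cr — heat loss rises.
Bare: R = 1/(2πr₁h) = 3.115 m·K/W; Q = 58/3.115 = 18.6 W/m.
Coated: R = R_cond + R_conv = 1.869 m·K/W; Q = 58/1.869 = 31.0 W/m.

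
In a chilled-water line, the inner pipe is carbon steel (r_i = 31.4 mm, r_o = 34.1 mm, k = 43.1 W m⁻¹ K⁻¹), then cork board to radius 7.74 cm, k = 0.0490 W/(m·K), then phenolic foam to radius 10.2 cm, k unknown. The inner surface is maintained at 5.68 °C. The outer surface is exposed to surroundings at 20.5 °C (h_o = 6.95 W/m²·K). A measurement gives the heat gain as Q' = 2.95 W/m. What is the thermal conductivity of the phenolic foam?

k = 0.0206 W/m·K

ΣR = ΔT/Q' = |5.68 − 20.5|/2.95 = 5.024 m·K/W
Known resistances:
  R'_carbon steel = ln(0.0341/0.0314)/(2πk) = 0.08249/(2π·43.1) = 3.046×10^-4 m·K/W
  R'_cork board = ln(0.0774/0.0341)/(2πk) = 0.8197/(2π·0.0490) = 2.662 m·K/W
  R'_conv,out = 1/(2πr h) = 1/(2π·0.102·6.95) = 0.2245 m·K/W
R_phenolic foam = ΣR − ΣR_known = 5.024 − 2.887 = 2.137 m·K/W
ln(r₂/r₁)/(2πk) = 2.137 ⇒ k = 0.2760/(2π·2.137) = 0.0206 W/m·K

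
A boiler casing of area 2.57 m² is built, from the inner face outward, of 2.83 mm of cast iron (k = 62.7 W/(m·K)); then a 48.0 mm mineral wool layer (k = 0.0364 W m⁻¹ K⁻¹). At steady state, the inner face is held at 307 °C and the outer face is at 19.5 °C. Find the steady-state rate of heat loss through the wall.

Q = 560 W

Treat each layer as a resistance in series:
  R_cast iron = L/(kA) = 0.00283/(62.7·2.57) = 1.756×10^-5 K/W
  R_mineral wool = L/(kA) = 0.0480/(0.0364·2.57) = 0.5131 K/W
ΣR = 1.756×10^-5 + 0.5131 = 0.5131 K/W
Q = ΔT/ΣR = (307 °C − 19.5 °C)/0.5131 = 560 W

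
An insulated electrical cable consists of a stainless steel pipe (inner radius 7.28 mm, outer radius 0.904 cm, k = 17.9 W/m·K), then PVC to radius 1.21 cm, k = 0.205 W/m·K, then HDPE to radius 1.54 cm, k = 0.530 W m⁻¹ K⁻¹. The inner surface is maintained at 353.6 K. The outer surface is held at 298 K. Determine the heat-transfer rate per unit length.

Treat each layer as a resistance in series:
  R'_stainless steel = ln(0.00904/0.00728)/(2πk) = 0.2165/(2π·17.9) = 0.001925 m·K/W
  R'_PVC = ln(0.0121/0.00904)/(2πk) = 0.2915/(2π·0.205) = 0.2263 m·K/W
  R'_HDPE = ln(0.0154/0.0121)/(2πk) = 0.2412/(2π·0.530) = 0.07242 m·K/W
ΣR = 0.001925 + 0.2263 + 0.07242 = 0.3006 m·K/W
Q' = ΔT/ΣR = (353.6 K − 298 K)/0.3006 = 185 W/m

Q' = 185 W/m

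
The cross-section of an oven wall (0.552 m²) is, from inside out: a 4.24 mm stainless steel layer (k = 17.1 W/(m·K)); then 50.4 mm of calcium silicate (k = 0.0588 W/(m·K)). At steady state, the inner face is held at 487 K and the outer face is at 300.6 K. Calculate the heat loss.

Series thermal resistances, inner to outer:
  R_stainless steel = L/(kA) = 0.00424/(17.1·0.552) = 4.492×10^-4 K/W
  R_calcium silicate = L/(kA) = 0.0504/(0.0588·0.552) = 1.553 K/W
ΣR = 4.492×10^-4 + 1.553 = 1.553 K/W
Q = ΔT/ΣR = (487 K − 300.6 K)/1.553 = 120 W

Q = 120 W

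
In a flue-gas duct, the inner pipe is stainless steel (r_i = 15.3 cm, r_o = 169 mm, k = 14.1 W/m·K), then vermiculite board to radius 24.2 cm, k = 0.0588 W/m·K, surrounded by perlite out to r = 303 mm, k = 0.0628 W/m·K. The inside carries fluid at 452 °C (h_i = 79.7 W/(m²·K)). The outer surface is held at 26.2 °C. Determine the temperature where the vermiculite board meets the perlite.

T = 182 °C

Series thermal resistances, inner to outer:
  R'_conv,in = 1/(2πr h) = 1/(2π·0.153·79.7) = 0.01305 m·K/W
  R'_stainless steel = ln(0.169/0.153)/(2πk) = 0.09946/(2π·14.1) = 0.001123 m·K/W
  R'_vermiculite board = ln(0.242/0.169)/(2πk) = 0.3590/(2π·0.0588) = 0.9718 m·K/W
  R'_perlite = ln(0.303/0.242)/(2πk) = 0.2248/(2π·0.0628) = 0.5697 m·K/W
ΣR = 0.01305 + 0.001123 + 0.9718 + 0.5697 = 1.556 m·K/W
Q' = ΔT/ΣR = (452 °C − 26.2 °C)/1.556 = 273.7 W/m
From the inner boundary to the vermiculite board/perlite interface, ΣR_partial = 0.9860 m·K/W.
T_interface = T_in − Q'·ΣR_partial = 452 °C − (273.7)(0.9860) = 182 °C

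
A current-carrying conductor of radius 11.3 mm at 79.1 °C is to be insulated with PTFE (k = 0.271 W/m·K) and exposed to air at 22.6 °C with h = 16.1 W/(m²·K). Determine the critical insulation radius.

For a cylinder, r_cr = k_ins/h = 0.271/16.1 = 0.0168 m = 1.68 cm

r_cr = 1.68 cm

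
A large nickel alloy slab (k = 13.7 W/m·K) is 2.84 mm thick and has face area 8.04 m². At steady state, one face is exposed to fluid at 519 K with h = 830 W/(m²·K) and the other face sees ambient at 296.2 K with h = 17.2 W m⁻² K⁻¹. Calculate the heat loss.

Q = 30.1 kW

Resistance network (inner→outer):
  R_conv,in = 1/(hA) = 1/(830·8.04) = 1.499×10^-4 K/W
  R_nickel alloy = L/(kA) = 0.00284/(13.7·8.04) = 2.578×10^-5 K/W
  R_conv,out = 1/(hA) = 1/(17.2·8.04) = 0.007231 K/W
ΣR = 1.499×10^-4 + 2.578×10^-5 + 0.007231 = 0.007407 K/W
Q = ΔT/ΣR = (519 K − 296.2 K)/0.007407 = 30100 W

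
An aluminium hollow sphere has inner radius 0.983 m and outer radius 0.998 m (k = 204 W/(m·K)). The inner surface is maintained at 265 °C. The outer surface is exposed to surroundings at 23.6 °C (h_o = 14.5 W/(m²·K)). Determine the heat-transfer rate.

Q = 43800 W

Series thermal resistances, inner to outer:
  R_aluminium = (1/0.983 − 1/0.998)/(4πk) = 0.01529/(4π·204) = 5.964×10^-6 K/W
  R_conv,out = 1/(4πr²h) = 1/(4π·0.998²·14.5) = 0.005510 K/W
ΣR = 5.964×10^-6 + 0.005510 = 0.005516 K/W
Q = ΔT/ΣR = (265 °C − 23.6 °C)/0.005516 = 43800 W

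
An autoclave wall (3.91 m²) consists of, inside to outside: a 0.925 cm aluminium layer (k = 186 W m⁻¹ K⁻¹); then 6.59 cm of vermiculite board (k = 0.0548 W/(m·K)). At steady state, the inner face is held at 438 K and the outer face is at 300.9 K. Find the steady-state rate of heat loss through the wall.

Treat each layer as a resistance in series:
  R_aluminium = L/(kA) = 0.00925/(186·3.91) = 1.272×10^-5 K/W
  R_vermiculite board = L/(kA) = 0.0659/(0.0548·3.91) = 0.3076 K/W
ΣR = 1.272×10^-5 + 0.3076 = 0.3076 K/W
Q = ΔT/ΣR = (438 K − 300.9 K)/0.3076 = 446 W

Q = 446 W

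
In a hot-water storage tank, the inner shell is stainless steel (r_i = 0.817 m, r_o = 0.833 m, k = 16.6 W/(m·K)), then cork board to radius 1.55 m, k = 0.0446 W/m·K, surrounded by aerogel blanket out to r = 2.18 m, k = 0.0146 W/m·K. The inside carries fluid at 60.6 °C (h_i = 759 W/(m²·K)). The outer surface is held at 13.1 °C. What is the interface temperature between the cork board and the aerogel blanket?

T = 37.1 °C

Series thermal resistances, inner to outer:
  R_conv,in = 1/(4πr²h) = 1/(4π·0.817²·759) = 1.571×10^-4 K/W
  R_stainless steel = (1/0.817 − 1/0.833)/(4πk) = 0.02351/(4π·16.6) = 1.127×10^-4 K/W
  R_cork board = (1/0.833 − 1/1.55)/(4πk) = 0.5553/(4π·0.0446) = 0.9908 K/W
  R_aerogel blanket = (1/1.55 − 1/2.18)/(4πk) = 0.1864/(4π·0.0146) = 1.016 K/W
ΣR = 1.571×10^-4 + 1.127×10^-4 + 0.9908 + 1.016 = 2.007 K/W
Q = ΔT/ΣR = (60.6 °C − 13.1 °C)/2.007 = 23.67 W
From the inner boundary to the cork board/aerogel blanket interface, ΣR_partial = 0.9911 K/W.
T_interface = T_in − Q·ΣR_partial = 60.6 °C − (23.67)(0.9911) = 37.1 °C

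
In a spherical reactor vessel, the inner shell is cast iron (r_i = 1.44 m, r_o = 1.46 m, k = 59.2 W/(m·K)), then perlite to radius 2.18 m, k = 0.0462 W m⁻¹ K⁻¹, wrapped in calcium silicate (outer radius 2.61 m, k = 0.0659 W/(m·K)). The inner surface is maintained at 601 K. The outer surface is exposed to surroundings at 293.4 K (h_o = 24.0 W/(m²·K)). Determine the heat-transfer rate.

Q = 639 W

Resistance network (inner→outer):
  R_cast iron = (1/1.44 − 1/1.46)/(4πk) = 0.009513/(4π·59.2) = 1.279×10^-5 K/W
  R_perlite = (1/1.46 − 1/2.18)/(4πk) = 0.2262/(4π·0.0462) = 0.3896 K/W
  R_calcium silicate = (1/2.18 − 1/2.61)/(4πk) = 0.07557/(4π·0.0659) = 0.09126 K/W
  R_conv,out = 1/(4πr²h) = 1/(4π·2.61²·24.0) = 4.867×10^-4 K/W
ΣR = 1.279×10^-5 + 0.3896 + 0.09126 + 4.867×10^-4 = 0.4814 K/W
Q = ΔT/ΣR = (601 K − 293.4 K)/0.4814 = 639 W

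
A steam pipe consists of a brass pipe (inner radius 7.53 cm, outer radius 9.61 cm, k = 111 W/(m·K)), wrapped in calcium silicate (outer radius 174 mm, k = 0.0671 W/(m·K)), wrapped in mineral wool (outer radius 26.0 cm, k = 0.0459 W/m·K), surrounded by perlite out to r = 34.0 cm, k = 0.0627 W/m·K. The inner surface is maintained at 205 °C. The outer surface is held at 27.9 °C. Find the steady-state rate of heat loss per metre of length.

Q' = 50.9 W/m

Series thermal resistances, inner to outer:
  R'_brass = ln(0.0961/0.0753)/(2πk) = 0.2439/(2π·111) = 3.497×10^-4 m·K/W
  R'_calcium silicate = ln(0.174/0.0961)/(2πk) = 0.5937/(2π·0.0671) = 1.408 m·K/W
  R'_mineral wool = ln(0.260/0.174)/(2πk) = 0.4016/(2π·0.0459) = 1.393 m·K/W
  R'_perlite = ln(0.340/0.260)/(2πk) = 0.2683/(2π·0.0627) = 0.6809 m·K/W
ΣR = 3.497×10^-4 + 1.408 + 1.393 + 0.6809 = 3.482 m·K/W
Q' = ΔT/ΣR = (205 °C − 27.9 °C)/3.482 = 50.9 W/m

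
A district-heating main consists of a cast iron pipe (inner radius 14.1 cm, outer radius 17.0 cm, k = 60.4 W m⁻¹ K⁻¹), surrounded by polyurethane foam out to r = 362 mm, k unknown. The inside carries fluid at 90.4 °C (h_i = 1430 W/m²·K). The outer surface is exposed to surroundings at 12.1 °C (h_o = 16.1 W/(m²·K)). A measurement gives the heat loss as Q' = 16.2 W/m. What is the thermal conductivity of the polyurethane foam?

k = 0.0250 W/m·K

ΣR = ΔT/Q' = |90.4 − 12.1|/16.2 = 4.833 m·K/W
Known resistances:
  R'_conv,in = 1/(2πr h) = 1/(2π·0.141·1430) = 7.893×10^-4 m·K/W
  R'_cast iron = ln(0.170/0.141)/(2πk) = 0.1870/(2π·60.4) = 4.928×10^-4 m·K/W
  R'_conv,out = 1/(2πr h) = 1/(2π·0.362·16.1) = 0.02731 m·K/W
R_polyurethane foam = ΣR − ΣR_known = 4.833 − 0.02859 = 4.804 m·K/W
ln(r₂/r₁)/(2πk) = 4.804 ⇒ k = 0.7558/(2π·4.804) = 0.0250 W/m·K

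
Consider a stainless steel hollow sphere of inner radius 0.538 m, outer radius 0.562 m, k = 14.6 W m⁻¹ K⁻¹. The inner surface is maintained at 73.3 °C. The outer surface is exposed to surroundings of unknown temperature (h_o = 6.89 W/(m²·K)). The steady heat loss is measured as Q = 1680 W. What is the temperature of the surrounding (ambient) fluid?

T_out = 11.1 °C

Sum the resistances:
  R_stainless steel = (1/0.538 − 1/0.562)/(4πk) = 0.07938/(4π·14.6) = 4.326×10^-4 K/W
  R_conv,out = 1/(4πr²h) = 1/(4π·0.562²·6.89) = 0.03657 K/W
ΣR = 0.03700 K/W
ΔT = Q·ΣR = 1680 × 0.03700 = 62.16 K
Heat flows outward, so T_out = T_in − ΔT = 73.3 − 62.16 = 11.1 °C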